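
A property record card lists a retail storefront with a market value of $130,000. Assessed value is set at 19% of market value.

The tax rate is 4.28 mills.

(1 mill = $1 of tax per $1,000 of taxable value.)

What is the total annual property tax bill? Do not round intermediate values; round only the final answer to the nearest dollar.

Assessed value = $130,000 × 0.19 = $24,700
Tax = $24,700 × 0.00428 = $105.716

$106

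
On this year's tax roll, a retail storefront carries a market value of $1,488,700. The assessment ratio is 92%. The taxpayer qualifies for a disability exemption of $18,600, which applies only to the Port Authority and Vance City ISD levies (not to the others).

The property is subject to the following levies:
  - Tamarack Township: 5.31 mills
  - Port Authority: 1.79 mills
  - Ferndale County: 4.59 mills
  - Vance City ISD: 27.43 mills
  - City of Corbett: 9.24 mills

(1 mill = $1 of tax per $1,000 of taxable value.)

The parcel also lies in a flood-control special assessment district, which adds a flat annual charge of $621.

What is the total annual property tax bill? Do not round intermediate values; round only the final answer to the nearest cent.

$66,311.56

Assessed value = $1,488,700 × 0.92 = $1,369,604
Tamarack Township: $1,369,604 × 0.00531 = $7,272.59724
Port Authority: ($1,369,604 − $18,600) × 0.00179 = $1,351,004 × 0.00179 = $2,418.29716
Ferndale County: $1,369,604 × 0.00459 = $6,286.48236
Vance City ISD: ($1,369,604 − $18,600) × 0.02743 = $1,351,004 × 0.02743 = $37,058.03972
City of Corbett: $1,369,604 × 0.00924 = $12,655.14096
Levies subtotal = $65,690.55744
Total = $65,690.55744 + $621 = $66,311.55744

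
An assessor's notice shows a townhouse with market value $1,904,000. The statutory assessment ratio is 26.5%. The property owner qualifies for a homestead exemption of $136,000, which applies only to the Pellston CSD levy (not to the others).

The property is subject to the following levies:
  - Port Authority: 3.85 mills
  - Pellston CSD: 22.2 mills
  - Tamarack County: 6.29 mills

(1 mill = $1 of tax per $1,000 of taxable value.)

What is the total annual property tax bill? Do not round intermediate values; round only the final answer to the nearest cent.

$13,298.27

Assessed value = $1,904,000 × 0.265 = $504,560
Port Authority: $504,560 × 0.00385 = $1,942.556
Pellston CSD: ($504,560 − $136,000) × 0.0222 = $368,560 × 0.0222 = $8,182.032
Tamarack County: $504,560 × 0.00629 = $3,173.6824
Total = $13,298.2704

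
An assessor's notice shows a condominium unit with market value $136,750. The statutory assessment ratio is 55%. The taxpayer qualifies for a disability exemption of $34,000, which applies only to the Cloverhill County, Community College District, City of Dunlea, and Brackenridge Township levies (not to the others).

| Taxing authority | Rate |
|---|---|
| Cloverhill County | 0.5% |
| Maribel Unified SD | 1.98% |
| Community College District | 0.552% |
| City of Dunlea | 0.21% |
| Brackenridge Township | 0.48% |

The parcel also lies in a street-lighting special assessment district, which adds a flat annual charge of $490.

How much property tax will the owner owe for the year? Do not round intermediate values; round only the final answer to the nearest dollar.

$2,697

Assessed value = $136,750 × 0.55 = $75,212.5
Cloverhill County: ($75,212.5 − $34,000) × 0.005 = $41,212.5 × 0.005 = $206.0625
Maribel Unified SD: $75,212.5 × 0.0198 = $1,489.2075
Community College District: ($75,212.5 − $34,000) × 0.00552 = $41,212.5 × 0.00552 = $227.493
City of Dunlea: ($75,212.5 − $34,000) × 0.0021 = $41,212.5 × 0.0021 = $86.54625
Brackenridge Township: ($75,212.5 − $34,000) × 0.0048 = $41,212.5 × 0.0048 = $197.82
Levies subtotal = $2,207.12925
Total = $2,207.12925 + $490 = $2,697.12925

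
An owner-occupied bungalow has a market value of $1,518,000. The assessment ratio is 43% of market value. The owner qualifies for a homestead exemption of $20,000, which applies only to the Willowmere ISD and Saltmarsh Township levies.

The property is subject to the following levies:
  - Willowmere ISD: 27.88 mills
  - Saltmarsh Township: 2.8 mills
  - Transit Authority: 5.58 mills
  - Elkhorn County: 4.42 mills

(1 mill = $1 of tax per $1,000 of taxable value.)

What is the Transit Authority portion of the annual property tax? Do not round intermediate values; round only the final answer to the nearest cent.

Assessed value = $1,518,000 × 0.43 = $652,740
Transit Authority taxable value = $652,740 (exemption does not apply)
Transit Authority levy = $652,740 × 0.00558 = $3,642.2892

$3,642.29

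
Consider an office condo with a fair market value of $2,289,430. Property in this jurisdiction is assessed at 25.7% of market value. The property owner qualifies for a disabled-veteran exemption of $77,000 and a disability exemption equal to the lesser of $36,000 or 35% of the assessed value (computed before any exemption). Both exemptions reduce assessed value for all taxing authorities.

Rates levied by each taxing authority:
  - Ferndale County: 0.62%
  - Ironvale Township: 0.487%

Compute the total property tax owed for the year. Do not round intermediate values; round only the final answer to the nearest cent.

$5,262.50

Assessed value = $2,289,430 × 0.257 = $588,383.51
Disability exemption = min($36,000, 35% × $588,383.51) = min($36,000, $205,934.2285) = $36,000 (dollar cap binds)
Taxable value = $588,383.51 − $77,000 − $36,000 = $475,383.51
Ferndale County: $475,383.51 × 0.0062 = $2,947.377762
Ironvale Township: $475,383.51 × 0.00487 = $2,315.1176937
Total = $5,262.4954557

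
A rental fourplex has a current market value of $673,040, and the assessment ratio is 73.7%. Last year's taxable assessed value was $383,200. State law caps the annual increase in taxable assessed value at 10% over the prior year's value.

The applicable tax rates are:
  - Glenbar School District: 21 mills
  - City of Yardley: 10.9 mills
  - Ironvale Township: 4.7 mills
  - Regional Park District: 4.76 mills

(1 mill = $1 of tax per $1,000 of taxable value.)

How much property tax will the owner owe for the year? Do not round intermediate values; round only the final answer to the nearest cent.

Uncapped assessed value = $673,040 × 0.737 = $496,030.48
Cap limit = $383,200 × 1.1 = $421,520
Taxable assessed value = min($496,030.48, $421,520) = $421,520 (cap binds)
Glenbar School District: $421,520 × 0.021 = $8,851.92
City of Yardley: $421,520 × 0.0109 = $4,594.568
Ironvale Township: $421,520 × 0.0047 = $1,981.144
Regional Park District: $421,520 × 0.00476 = $2,006.4352
Total = $17,434.0672

$17,434.07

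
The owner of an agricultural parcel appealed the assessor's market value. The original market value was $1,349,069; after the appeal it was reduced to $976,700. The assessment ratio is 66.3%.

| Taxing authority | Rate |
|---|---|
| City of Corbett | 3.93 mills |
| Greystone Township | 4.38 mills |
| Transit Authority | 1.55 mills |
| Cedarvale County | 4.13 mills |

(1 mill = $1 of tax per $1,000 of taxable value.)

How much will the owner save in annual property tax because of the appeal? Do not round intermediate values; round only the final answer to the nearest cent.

$3,453.86

Old assessed value = $1,349,069 × 0.663 = $894,432.747
New assessed value = $976,700 × 0.663 = $647,552.1
Combined rate = 0.00393 + 0.00438 + 0.00155 + 0.00413 = 0.01399
Old tax = $894,432.747 × 0.01399 = $12,513.11413053
New tax = $647,552.1 × 0.01399 = $9,059.253879
Reduction = $12,513.11413053 − $9,059.253879 = $3,453.86025153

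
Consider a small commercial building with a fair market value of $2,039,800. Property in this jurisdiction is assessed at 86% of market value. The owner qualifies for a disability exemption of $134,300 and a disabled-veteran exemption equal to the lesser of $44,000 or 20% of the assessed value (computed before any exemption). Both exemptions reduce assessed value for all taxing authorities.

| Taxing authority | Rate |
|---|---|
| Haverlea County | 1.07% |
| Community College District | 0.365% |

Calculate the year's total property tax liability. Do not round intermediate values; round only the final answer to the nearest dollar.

$22,615

Assessed value = $2,039,800 × 0.86 = $1,754,228
Disabled-veteran exemption = min($44,000, 20% × $1,754,228) = min($44,000, $350,845.6) = $44,000 (dollar cap binds)
Taxable value = $1,754,228 − $134,300 − $44,000 = $1,575,928
Haverlea County: $1,575,928 × 0.0107 = $16,862.4296
Community College District: $1,575,928 × 0.00365 = $5,752.1372
Total = $22,614.5668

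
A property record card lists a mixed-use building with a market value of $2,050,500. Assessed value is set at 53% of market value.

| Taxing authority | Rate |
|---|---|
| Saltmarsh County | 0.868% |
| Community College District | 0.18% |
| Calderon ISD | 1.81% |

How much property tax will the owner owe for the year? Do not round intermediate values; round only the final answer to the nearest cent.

$31,059.74

Assessed value = $2,050,500 × 0.53 = $1,086,765
Saltmarsh County: $1,086,765 × 0.00868 = $9,433.1202
Community College District: $1,086,765 × 0.0018 = $1,956.177
Calderon ISD: $1,086,765 × 0.0181 = $19,670.4465
Total = $9,433.1202 + $1,956.177 + $19,670.4465 = $31,059.7437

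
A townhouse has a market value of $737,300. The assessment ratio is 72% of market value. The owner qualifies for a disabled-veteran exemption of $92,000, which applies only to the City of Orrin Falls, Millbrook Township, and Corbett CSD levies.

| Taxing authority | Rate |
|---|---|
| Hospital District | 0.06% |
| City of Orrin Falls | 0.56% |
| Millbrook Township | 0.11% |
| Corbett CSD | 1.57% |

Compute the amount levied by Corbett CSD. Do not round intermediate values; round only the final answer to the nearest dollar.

$6,890

Assessed value = $737,300 × 0.72 = $530,856
Corbett CSD taxable value = $530,856 − $92,000 = $438,856
Corbett CSD levy = $438,856 × 0.0157 = $6,890.0392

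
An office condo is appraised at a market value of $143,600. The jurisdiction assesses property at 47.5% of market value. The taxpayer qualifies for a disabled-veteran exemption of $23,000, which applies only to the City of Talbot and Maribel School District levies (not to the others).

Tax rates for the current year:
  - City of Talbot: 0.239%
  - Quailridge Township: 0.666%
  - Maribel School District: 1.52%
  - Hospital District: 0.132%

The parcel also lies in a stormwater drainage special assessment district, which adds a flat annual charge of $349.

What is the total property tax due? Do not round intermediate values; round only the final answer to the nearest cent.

$1,688.56

Assessed value = $143,600 × 0.475 = $68,210
City of Talbot: ($68,210 − $23,000) × 0.00239 = $45,210 × 0.00239 = $108.0519
Quailridge Township: $68,210 × 0.00666 = $454.2786
Maribel School District: ($68,210 − $23,000) × 0.0152 = $45,210 × 0.0152 = $687.192
Hospital District: $68,210 × 0.00132 = $90.0372
Levies subtotal = $1,339.5597
Total = $1,339.5597 + $349 = $1,688.5597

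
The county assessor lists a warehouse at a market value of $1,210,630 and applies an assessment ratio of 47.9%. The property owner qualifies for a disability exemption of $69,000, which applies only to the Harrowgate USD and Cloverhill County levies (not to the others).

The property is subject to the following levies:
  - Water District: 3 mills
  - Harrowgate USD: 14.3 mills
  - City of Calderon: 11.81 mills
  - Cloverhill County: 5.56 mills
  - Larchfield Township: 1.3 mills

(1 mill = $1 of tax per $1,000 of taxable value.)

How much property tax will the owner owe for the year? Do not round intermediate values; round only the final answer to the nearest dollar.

Assessed value = $1,210,630 × 0.479 = $579,891.77
Water District: $579,891.77 × 0.003 = $1,739.67531
Harrowgate USD: ($579,891.77 − $69,000) × 0.0143 = $510,891.77 × 0.0143 = $7,305.752311
City of Calderon: $579,891.77 × 0.01181 = $6,848.5218037
Cloverhill County: ($579,891.77 − $69,000) × 0.00556 = $510,891.77 × 0.00556 = $2,840.5582412
Larchfield Township: $579,891.77 × 0.0013 = $753.859301
Total = $19,488.3669669

$19,488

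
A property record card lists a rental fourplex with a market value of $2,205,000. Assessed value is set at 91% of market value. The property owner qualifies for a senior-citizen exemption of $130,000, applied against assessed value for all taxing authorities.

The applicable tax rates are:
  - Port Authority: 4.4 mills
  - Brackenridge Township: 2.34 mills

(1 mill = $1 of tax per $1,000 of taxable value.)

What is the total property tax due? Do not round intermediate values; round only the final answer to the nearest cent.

Assessed value = $2,205,000 × 0.91 = $2,006,550
Taxable value = $2,006,550 − $130,000 = $1,876,550
Port Authority: $1,876,550 × 0.0044 = $8,256.82
Brackenridge Township: $1,876,550 × 0.00234 = $4,391.127
Total = $8,256.82 + $4,391.127 = $12,647.947

$12,647.95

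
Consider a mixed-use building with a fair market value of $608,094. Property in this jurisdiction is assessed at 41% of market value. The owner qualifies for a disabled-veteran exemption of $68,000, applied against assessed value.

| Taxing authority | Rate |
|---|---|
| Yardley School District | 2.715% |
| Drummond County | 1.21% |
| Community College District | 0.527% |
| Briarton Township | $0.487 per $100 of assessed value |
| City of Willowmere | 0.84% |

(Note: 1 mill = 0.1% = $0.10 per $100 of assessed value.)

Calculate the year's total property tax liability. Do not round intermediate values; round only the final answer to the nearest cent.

Assessed value = $608,094 × 0.41 = $249,318.54
Taxable value = $249,318.54 − $68,000 = $181,318.54
Yardley School District: $181,318.54 × 0.02715 = $4,922.798361
Drummond County: $181,318.54 × 0.0121 = $2,193.954334
Community College District: $181,318.54 × 0.00527 = $955.5487058
Briarton Township: $181,318.54 × 0.00487 = $883.0212898
City of Willowmere: $181,318.54 × 0.0084 = $1,523.075736
Total = $10,478.3984266

$10,478.40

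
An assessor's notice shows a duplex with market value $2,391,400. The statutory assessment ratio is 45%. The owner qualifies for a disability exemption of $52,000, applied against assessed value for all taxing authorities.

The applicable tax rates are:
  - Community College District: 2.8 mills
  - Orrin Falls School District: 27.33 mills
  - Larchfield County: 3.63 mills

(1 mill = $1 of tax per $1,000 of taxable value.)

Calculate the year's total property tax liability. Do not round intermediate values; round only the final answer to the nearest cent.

$34,574.63

Assessed value = $2,391,400 × 0.45 = $1,076,130
Taxable value = $1,076,130 − $52,000 = $1,024,130
Community College District: $1,024,130 × 0.0028 = $2,867.564
Orrin Falls School District: $1,024,130 × 0.02733 = $27,989.4729
Larchfield County: $1,024,130 × 0.00363 = $3,717.5919
Total = $2,867.564 + $27,989.4729 + $3,717.5919 = $34,574.6288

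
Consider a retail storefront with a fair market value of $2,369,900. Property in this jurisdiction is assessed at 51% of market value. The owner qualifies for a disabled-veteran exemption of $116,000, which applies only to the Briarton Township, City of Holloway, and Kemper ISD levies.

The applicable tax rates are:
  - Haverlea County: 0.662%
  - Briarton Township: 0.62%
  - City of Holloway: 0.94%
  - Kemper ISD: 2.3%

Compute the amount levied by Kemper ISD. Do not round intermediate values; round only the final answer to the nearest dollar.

Assessed value = $2,369,900 × 0.51 = $1,208,649
Kemper ISD taxable value = $1,208,649 − $116,000 = $1,092,649
Kemper ISD levy = $1,092,649 × 0.023 = $25,130.927

$25,131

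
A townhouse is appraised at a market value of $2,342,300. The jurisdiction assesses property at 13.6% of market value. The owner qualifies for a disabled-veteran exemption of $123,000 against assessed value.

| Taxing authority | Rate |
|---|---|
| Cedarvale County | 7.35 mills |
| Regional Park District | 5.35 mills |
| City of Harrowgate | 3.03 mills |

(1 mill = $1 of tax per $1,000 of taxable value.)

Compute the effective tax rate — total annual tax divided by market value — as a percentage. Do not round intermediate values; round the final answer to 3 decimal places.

0.131%

Assessed value = $2,342,300 × 0.136 = $318,552.8
Taxable value = $318,552.8 − $123,000 = $195,552.8
Cedarvale County: $195,552.8 × 0.00735 = $1,437.31308
Regional Park District: $195,552.8 × 0.00535 = $1,046.20748
City of Harrowgate: $195,552.8 × 0.00303 = $592.524984
Total tax = $3,076.045544
Effective rate = $3,076.045544 ÷ $2,342,300 = 0.131% of market value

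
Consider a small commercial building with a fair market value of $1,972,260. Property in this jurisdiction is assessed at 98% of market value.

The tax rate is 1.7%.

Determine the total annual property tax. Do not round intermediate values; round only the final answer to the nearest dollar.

$32,858

Assessed value = $1,972,260 × 0.98 = $1,932,814.8
Tax = $1,932,814.8 × 0.017 = $32,857.8516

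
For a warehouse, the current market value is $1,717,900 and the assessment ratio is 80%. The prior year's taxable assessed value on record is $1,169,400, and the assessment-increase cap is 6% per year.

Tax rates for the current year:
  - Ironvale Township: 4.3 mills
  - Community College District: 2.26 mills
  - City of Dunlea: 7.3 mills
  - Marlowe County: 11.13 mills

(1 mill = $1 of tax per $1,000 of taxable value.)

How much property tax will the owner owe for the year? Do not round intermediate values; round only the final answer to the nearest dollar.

$30,977

Uncapped assessed value = $1,717,900 × 0.8 = $1,374,320
Cap limit = $1,169,400 × 1.06 = $1,239,564
Taxable assessed value = min($1,374,320, $1,239,564) = $1,239,564 (cap binds)
Ironvale Township: $1,239,564 × 0.0043 = $5,330.1252
Community College District: $1,239,564 × 0.00226 = $2,801.41464
City of Dunlea: $1,239,564 × 0.0073 = $9,048.8172
Marlowe County: $1,239,564 × 0.01113 = $13,796.34732
Total = $30,976.70436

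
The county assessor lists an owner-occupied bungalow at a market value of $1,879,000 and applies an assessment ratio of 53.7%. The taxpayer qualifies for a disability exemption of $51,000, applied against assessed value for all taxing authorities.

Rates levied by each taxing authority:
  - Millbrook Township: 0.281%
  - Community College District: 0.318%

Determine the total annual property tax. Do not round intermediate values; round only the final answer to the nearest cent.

$5,738.56

Assessed value = $1,879,000 × 0.537 = $1,009,023
Taxable value = $1,009,023 − $51,000 = $958,023
Millbrook Township: $958,023 × 0.00281 = $2,692.04463
Community College District: $958,023 × 0.00318 = $3,046.51314
Total = $2,692.04463 + $3,046.51314 = $5,738.55777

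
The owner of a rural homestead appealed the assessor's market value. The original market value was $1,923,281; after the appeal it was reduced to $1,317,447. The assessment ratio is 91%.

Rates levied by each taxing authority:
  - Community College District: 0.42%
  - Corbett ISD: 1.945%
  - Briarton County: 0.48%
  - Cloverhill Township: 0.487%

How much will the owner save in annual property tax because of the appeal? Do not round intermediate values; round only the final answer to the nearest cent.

$18,369.61

Old assessed value = $1,923,281 × 0.91 = $1,750,185.71
New assessed value = $1,317,447 × 0.91 = $1,198,876.77
Combined rate = 0.0042 + 0.01945 + 0.0048 + 0.00487 = 0.03332
Old tax = $1,750,185.71 × 0.03332 = $58,316.1878572
New tax = $1,198,876.77 × 0.03332 = $39,946.5739764
Reduction = $58,316.1878572 − $39,946.5739764 = $18,369.6138808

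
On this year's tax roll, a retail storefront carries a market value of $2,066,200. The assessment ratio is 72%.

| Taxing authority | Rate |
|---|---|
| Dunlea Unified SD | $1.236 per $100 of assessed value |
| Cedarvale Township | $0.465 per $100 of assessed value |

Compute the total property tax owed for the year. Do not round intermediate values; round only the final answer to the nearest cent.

Assessed value = $2,066,200 × 0.72 = $1,487,664
Dunlea Unified SD: $1,487,664 × 0.01236 = $18,387.52704
Cedarvale Township: $1,487,664 × 0.00465 = $6,917.6376
Total = $18,387.52704 + $6,917.6376 = $25,305.16464

$25,305.16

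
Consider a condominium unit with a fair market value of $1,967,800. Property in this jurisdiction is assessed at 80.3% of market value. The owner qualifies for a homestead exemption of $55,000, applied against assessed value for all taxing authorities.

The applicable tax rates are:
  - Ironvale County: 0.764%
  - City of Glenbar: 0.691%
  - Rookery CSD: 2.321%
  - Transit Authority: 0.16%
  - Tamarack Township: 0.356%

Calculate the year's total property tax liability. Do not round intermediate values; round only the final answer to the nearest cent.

$65,459.15

Assessed value = $1,967,800 × 0.803 = $1,580,143.4
Taxable value = $1,580,143.4 − $55,000 = $1,525,143.4
Ironvale County: $1,525,143.4 × 0.00764 = $11,652.095576
City of Glenbar: $1,525,143.4 × 0.00691 = $10,538.740894
Rookery CSD: $1,525,143.4 × 0.02321 = $35,398.578314
Transit Authority: $1,525,143.4 × 0.0016 = $2,440.22944
Tamarack Township: $1,525,143.4 × 0.00356 = $5,429.510504
Total = $11,652.095576 + $10,538.740894 + $35,398.578314 + $2,440.22944 + $5,429.510504 = $65,459.154728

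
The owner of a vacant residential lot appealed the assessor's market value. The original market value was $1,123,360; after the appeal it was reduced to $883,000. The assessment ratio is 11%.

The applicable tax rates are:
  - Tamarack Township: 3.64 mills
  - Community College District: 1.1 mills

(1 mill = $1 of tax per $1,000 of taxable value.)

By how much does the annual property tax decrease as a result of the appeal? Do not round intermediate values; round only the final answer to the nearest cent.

Old assessed value = $1,123,360 × 0.11 = $123,569.6
New assessed value = $883,000 × 0.11 = $97,130
Combined rate = 0.00364 + 0.0011 = 0.00474
Old tax = $123,569.6 × 0.00474 = $585.719904
New tax = $97,130 × 0.00474 = $460.3962
Reduction = $585.719904 − $460.3962 = $125.323704

$125.32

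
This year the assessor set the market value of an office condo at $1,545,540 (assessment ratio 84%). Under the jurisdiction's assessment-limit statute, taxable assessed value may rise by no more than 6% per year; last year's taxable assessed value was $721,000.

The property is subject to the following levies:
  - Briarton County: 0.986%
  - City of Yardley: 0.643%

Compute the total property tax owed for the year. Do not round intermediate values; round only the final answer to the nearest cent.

Uncapped assessed value = $1,545,540 × 0.84 = $1,298,253.6
Cap limit = $721,000 × 1.06 = $764,260
Taxable assessed value = min($1,298,253.6, $764,260) = $764,260 (cap binds)
Briarton County: $764,260 × 0.00986 = $7,535.6036
City of Yardley: $764,260 × 0.00643 = $4,914.1918
Total = $12,449.7954

$12,449.80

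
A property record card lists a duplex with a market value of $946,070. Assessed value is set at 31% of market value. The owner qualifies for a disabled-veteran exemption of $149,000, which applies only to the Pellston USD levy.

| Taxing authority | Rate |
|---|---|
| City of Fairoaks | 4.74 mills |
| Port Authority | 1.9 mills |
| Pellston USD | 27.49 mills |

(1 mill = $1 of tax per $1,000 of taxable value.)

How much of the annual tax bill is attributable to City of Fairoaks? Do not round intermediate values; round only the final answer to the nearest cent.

$1,390.16

Assessed value = $946,070 × 0.31 = $293,281.7
City of Fairoaks taxable value = $293,281.7 (exemption does not apply)
City of Fairoaks levy = $293,281.7 × 0.00474 = $1,390.155258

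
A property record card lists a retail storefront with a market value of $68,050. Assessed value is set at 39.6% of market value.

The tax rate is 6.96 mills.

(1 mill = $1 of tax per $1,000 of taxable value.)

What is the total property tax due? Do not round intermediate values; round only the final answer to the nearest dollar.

$188

Assessed value = $68,050 × 0.396 = $26,947.8
Tax = $26,947.8 × 0.00696 = $187.556688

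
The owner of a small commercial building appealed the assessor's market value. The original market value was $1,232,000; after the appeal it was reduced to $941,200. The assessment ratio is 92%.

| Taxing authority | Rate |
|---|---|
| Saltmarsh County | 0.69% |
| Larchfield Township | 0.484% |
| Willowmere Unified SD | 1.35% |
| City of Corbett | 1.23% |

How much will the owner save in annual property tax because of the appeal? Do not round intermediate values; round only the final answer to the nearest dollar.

Old assessed value = $1,232,000 × 0.92 = $1,133,440
New assessed value = $941,200 × 0.92 = $865,904
Combined rate = 0.0069 + 0.00484 + 0.0135 + 0.0123 = 0.03754
Old tax = $1,133,440 × 0.03754 = $42,549.3376
New tax = $865,904 × 0.03754 = $32,506.03616
Reduction = $42,549.3376 − $32,506.03616 = $10,043.30144

$10,043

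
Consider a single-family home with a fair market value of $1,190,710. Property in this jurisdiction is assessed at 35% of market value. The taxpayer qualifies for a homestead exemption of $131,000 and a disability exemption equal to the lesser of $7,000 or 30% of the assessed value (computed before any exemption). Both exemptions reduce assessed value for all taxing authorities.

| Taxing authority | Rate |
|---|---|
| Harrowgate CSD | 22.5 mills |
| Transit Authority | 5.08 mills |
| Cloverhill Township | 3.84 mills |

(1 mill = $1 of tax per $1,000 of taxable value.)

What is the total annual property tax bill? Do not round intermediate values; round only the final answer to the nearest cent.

$8,758.28

Assessed value = $1,190,710 × 0.35 = $416,748.5
Disability exemption = min($7,000, 30% × $416,748.5) = min($7,000, $125,024.55) = $7,000 (dollar cap binds)
Taxable value = $416,748.5 − $131,000 − $7,000 = $278,748.5
Harrowgate CSD: $278,748.5 × 0.0225 = $6,271.84125
Transit Authority: $278,748.5 × 0.00508 = $1,416.04238
Cloverhill Township: $278,748.5 × 0.00384 = $1,070.39424
Total = $8,758.27787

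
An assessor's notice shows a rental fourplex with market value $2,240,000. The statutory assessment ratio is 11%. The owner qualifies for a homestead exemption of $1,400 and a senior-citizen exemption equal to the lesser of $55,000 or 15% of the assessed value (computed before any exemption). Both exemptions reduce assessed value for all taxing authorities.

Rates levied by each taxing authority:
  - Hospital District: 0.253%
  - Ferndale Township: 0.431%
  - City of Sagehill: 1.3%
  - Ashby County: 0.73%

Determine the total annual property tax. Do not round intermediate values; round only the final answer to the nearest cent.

Assessed value = $2,240,000 × 0.11 = $246,400
Senior-citizen exemption = min($55,000, 15% × $246,400) = min($55,000, $36,960) = $36,960 (percentage binds)
Taxable value = $246,400 − $1,400 − $36,960 = $208,040
Hospital District: $208,040 × 0.00253 = $526.3412
Ferndale Township: $208,040 × 0.00431 = $896.6524
City of Sagehill: $208,040 × 0.013 = $2,704.52
Ashby County: $208,040 × 0.0073 = $1,518.692
Total = $5,646.2056

$5,646.21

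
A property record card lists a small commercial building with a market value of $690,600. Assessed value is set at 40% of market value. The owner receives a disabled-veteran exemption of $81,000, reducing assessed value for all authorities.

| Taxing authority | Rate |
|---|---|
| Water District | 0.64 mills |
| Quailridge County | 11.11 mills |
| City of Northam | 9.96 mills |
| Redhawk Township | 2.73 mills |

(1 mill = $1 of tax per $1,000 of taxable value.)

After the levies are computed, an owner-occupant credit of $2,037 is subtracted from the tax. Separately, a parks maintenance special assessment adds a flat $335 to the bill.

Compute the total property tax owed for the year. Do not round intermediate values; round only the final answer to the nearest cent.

$3,069.67

Assessed value = $690,600 × 0.4 = $276,240
Taxable value = $276,240 − $81,000 = $195,240
Water District: $195,240 × 0.00064 = $124.9536
Quailridge County: $195,240 × 0.01111 = $2,169.1164
City of Northam: $195,240 × 0.00996 = $1,944.5904
Redhawk Township: $195,240 × 0.00273 = $533.0052
Levies subtotal = $4,771.6656
After credit = $4,771.6656 − $2,037 = $2,734.6656
Total = $2,734.6656 + $335 = $3,069.6656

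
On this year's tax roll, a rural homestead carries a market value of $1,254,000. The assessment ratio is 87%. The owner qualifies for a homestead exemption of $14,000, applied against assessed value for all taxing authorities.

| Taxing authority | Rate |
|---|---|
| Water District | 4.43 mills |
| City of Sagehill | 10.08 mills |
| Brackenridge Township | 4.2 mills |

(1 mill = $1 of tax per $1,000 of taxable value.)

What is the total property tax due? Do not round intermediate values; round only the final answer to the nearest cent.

$20,150.30

Assessed value = $1,254,000 × 0.87 = $1,090,980
Taxable value = $1,090,980 − $14,000 = $1,076,980
Water District: $1,076,980 × 0.00443 = $4,771.0214
City of Sagehill: $1,076,980 × 0.01008 = $10,855.9584
Brackenridge Township: $1,076,980 × 0.0042 = $4,523.316
Total = $4,771.0214 + $10,855.9584 + $4,523.316 = $20,150.2958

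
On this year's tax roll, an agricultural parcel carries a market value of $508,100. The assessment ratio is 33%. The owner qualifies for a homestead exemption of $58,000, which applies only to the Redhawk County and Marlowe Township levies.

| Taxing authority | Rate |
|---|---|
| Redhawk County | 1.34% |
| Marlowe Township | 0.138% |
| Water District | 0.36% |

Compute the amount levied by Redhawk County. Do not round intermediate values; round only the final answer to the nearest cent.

$1,469.62

Assessed value = $508,100 × 0.33 = $167,673
Redhawk County taxable value = $167,673 − $58,000 = $109,673
Redhawk County levy = $109,673 × 0.0134 = $1,469.6182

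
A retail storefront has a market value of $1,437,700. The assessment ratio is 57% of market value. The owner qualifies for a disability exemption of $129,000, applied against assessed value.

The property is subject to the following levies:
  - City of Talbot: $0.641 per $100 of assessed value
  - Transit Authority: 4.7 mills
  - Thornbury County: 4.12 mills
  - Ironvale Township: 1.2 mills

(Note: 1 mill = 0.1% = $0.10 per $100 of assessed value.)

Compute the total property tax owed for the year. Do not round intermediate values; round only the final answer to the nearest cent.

Assessed value = $1,437,700 × 0.57 = $819,489
Taxable value = $819,489 − $129,000 = $690,489
City of Talbot: $690,489 × 0.00641 = $4,426.03449
Transit Authority: $690,489 × 0.0047 = $3,245.2983
Thornbury County: $690,489 × 0.00412 = $2,844.81468
Ironvale Township: $690,489 × 0.0012 = $828.5868
Total = $11,344.73427

$11,344.73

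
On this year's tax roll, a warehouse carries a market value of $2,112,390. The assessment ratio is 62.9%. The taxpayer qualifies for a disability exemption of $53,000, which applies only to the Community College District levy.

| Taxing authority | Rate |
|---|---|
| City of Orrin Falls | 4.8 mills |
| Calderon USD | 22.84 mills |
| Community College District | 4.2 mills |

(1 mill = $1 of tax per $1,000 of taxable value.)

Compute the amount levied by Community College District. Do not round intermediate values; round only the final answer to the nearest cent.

Assessed value = $2,112,390 × 0.629 = $1,328,693.31
Community College District taxable value = $1,328,693.31 − $53,000 = $1,275,693.31
Community College District levy = $1,275,693.31 × 0.0042 = $5,357.911902

$5,357.91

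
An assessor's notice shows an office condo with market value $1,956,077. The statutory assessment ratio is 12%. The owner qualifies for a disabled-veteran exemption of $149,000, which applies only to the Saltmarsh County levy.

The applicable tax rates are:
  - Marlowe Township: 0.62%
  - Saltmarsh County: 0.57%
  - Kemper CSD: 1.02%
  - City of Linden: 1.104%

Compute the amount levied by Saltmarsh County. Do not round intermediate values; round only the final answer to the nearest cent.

Assessed value = $1,956,077 × 0.12 = $234,729.24
Saltmarsh County taxable value = $234,729.24 − $149,000 = $85,729.24
Saltmarsh County levy = $85,729.24 × 0.0057 = $488.656668

$488.66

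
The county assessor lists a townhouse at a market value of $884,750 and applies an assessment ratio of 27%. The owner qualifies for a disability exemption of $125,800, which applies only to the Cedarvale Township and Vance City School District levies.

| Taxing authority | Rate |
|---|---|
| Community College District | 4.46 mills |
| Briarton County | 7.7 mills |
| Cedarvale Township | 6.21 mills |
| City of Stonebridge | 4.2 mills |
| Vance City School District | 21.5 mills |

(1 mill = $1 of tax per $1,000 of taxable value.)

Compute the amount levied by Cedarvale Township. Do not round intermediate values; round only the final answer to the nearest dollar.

Assessed value = $884,750 × 0.27 = $238,882.5
Cedarvale Township taxable value = $238,882.5 − $125,800 = $113,082.5
Cedarvale Township levy = $113,082.5 × 0.00621 = $702.242325

$702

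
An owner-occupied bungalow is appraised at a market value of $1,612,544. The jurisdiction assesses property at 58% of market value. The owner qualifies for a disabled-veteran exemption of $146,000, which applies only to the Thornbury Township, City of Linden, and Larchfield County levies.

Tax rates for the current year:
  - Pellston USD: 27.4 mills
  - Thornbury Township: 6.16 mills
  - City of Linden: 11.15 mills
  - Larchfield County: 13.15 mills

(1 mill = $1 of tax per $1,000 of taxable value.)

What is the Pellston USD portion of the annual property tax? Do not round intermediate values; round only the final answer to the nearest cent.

Assessed value = $1,612,544 × 0.58 = $935,275.52
Pellston USD taxable value = $935,275.52 (exemption does not apply)
Pellston USD levy = $935,275.52 × 0.0274 = $25,626.549248

$25,626.55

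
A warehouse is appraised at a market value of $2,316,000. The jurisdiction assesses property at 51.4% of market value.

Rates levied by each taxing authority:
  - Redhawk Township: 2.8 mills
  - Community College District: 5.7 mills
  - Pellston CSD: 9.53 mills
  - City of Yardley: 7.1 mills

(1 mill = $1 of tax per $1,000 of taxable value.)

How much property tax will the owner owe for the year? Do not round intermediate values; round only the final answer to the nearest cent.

Assessed value = $2,316,000 × 0.514 = $1,190,424
Redhawk Township: $1,190,424 × 0.0028 = $3,333.1872
Community College District: $1,190,424 × 0.0057 = $6,785.4168
Pellston CSD: $1,190,424 × 0.00953 = $11,344.74072
City of Yardley: $1,190,424 × 0.0071 = $8,452.0104
Total = $3,333.1872 + $6,785.4168 + $11,344.74072 + $8,452.0104 = $29,915.35512

$29,915.36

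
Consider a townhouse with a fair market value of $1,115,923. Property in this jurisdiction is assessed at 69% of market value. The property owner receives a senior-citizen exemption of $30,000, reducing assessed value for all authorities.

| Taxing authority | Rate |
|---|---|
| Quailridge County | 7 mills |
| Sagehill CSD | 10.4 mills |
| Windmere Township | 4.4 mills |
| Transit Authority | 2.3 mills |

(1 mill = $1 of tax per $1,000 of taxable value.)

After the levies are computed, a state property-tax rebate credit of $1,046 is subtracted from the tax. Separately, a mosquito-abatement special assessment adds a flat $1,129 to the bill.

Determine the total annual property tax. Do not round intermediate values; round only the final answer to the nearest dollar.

Assessed value = $1,115,923 × 0.69 = $769,986.87
Taxable value = $769,986.87 − $30,000 = $739,986.87
Quailridge County: $739,986.87 × 0.007 = $5,179.90809
Sagehill CSD: $739,986.87 × 0.0104 = $7,695.863448
Windmere Township: $739,986.87 × 0.0044 = $3,255.942228
Transit Authority: $739,986.87 × 0.0023 = $1,701.969801
Levies subtotal = $17,833.683567
After credit = $17,833.683567 − $1,046 = $16,787.683567
Total = $16,787.683567 + $1,129 = $17,916.683567

$17,917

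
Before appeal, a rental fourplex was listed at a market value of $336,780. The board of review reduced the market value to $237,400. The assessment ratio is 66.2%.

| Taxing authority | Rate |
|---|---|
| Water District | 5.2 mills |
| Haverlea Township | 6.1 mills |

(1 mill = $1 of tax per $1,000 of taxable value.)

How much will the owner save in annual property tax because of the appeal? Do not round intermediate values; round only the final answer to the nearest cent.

$743.42

Old assessed value = $336,780 × 0.662 = $222,948.36
New assessed value = $237,400 × 0.662 = $157,158.8
Combined rate = 0.0052 + 0.0061 = 0.0113
Old tax = $222,948.36 × 0.0113 = $2,519.316468
New tax = $157,158.8 × 0.0113 = $1,775.89444
Reduction = $2,519.316468 − $1,775.89444 = $743.422028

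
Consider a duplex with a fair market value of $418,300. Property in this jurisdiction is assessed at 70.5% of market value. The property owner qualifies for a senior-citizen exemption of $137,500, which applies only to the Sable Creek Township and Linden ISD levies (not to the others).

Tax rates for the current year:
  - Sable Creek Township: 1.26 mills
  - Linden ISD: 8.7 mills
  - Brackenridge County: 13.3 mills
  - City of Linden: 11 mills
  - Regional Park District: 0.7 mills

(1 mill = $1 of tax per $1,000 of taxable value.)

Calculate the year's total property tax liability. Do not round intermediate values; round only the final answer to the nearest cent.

$8,940.26

Assessed value = $418,300 × 0.705 = $294,901.5
Sable Creek Township: ($294,901.5 − $137,500) × 0.00126 = $157,401.5 × 0.00126 = $198.32589
Linden ISD: ($294,901.5 − $137,500) × 0.0087 = $157,401.5 × 0.0087 = $1,369.39305
Brackenridge County: $294,901.5 × 0.0133 = $3,922.18995
City of Linden: $294,901.5 × 0.011 = $3,243.9165
Regional Park District: $294,901.5 × 0.0007 = $206.43105
Total = $8,940.25644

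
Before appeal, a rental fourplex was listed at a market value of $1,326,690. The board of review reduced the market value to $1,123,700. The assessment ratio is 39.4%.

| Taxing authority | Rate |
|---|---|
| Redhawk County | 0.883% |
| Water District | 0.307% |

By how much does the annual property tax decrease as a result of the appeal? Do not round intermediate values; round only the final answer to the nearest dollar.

Old assessed value = $1,326,690 × 0.394 = $522,715.86
New assessed value = $1,123,700 × 0.394 = $442,737.8
Combined rate = 0.00883 + 0.00307 = 0.0119
Old tax = $522,715.86 × 0.0119 = $6,220.318734
New tax = $442,737.8 × 0.0119 = $5,268.57982
Reduction = $6,220.318734 − $5,268.57982 = $951.738914

$952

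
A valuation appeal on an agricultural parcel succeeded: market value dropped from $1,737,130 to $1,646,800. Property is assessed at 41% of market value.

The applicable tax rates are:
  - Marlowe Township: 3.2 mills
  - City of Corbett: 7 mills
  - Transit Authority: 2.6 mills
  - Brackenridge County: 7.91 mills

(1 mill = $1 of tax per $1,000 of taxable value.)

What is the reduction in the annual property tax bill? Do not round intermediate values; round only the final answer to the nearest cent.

Old assessed value = $1,737,130 × 0.41 = $712,223.3
New assessed value = $1,646,800 × 0.41 = $675,188
Combined rate = 0.0032 + 0.007 + 0.0026 + 0.00791 = 0.02071
Old tax = $712,223.3 × 0.02071 = $14,750.144543
New tax = $675,188 × 0.02071 = $13,983.14348
Reduction = $14,750.144543 − $13,983.14348 = $767.001063

$767.00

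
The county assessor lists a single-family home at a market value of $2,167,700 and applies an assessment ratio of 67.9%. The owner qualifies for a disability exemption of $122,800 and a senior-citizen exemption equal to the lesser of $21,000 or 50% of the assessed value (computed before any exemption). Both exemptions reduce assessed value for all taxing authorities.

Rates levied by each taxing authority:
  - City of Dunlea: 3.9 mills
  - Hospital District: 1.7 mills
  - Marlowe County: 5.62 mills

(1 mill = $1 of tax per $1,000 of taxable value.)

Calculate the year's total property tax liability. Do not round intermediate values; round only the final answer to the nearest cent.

$14,900.93

Assessed value = $2,167,700 × 0.679 = $1,471,868.3
Senior-citizen exemption = min($21,000, 50% × $1,471,868.3) = min($21,000, $735,934.15) = $21,000 (dollar cap binds)
Taxable value = $1,471,868.3 − $122,800 − $21,000 = $1,328,068.3
City of Dunlea: $1,328,068.3 × 0.0039 = $5,179.46637
Hospital District: $1,328,068.3 × 0.0017 = $2,257.71611
Marlowe County: $1,328,068.3 × 0.00562 = $7,463.743846
Total = $14,900.926326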